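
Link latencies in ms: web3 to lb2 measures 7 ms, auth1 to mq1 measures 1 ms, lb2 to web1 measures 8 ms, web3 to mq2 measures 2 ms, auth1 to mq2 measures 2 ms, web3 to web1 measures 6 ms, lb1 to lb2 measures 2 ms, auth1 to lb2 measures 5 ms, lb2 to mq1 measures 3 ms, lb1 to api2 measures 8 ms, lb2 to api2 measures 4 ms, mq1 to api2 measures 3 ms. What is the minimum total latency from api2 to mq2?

6

Comparing a few candidate routes:
api2 -> lb2 -> auth1 -> mq2: 4 + 5 + 2 = 11
api2 -> lb2 -> web3 -> mq2: 4 + 7 + 2 = 13
api2 -> mq1 -> auth1 -> mq2: 3 + 1 + 2 = 6
api2 -> lb2 -> mq1 -> auth1 -> mq2: 4 + 3 + 1 + 2 = 10
Best route has total 6 ms.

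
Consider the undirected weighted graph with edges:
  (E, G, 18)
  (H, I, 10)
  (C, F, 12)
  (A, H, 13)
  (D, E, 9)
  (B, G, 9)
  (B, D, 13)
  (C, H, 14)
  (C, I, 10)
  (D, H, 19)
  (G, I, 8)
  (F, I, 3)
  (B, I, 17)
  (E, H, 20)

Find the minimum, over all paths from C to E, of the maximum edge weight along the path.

13

Some routes from C to E:
C - H - I - G - B - D - E: max(14, 10, 8, 9, 13, 9) = 14
C - I - G - B - D - E: max(10, 8, 9, 13, 9) = 13
C - F - I - G - B - D - E: max(12, 3, 8, 9, 13, 9) = 13
The minimum achievable maximum is 13.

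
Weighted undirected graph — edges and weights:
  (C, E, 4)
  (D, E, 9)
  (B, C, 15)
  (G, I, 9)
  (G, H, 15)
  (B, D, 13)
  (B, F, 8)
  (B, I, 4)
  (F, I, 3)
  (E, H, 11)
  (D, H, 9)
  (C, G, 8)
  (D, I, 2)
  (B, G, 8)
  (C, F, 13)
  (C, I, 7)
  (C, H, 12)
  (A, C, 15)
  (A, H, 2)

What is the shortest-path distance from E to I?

11

Checking several routes:
E - C - G - I: 4 + 8 + 9 = 21
E - H - D - I: 11 + 9 + 2 = 22
E - C - F - I: 4 + 13 + 3 = 20
E - C - I: 4 + 7 = 11
E - D - I: 9 + 2 = 11
Shortest: 11.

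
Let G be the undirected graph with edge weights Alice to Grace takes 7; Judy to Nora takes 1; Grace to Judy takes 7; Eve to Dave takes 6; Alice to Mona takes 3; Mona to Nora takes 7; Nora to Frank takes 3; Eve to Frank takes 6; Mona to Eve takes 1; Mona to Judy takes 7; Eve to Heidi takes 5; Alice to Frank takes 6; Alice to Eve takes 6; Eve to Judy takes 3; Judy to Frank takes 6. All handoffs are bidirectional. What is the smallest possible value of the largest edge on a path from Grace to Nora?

7

A few of the Grace→Nora routes:
Grace -> Judy -> Eve -> Alice -> Frank -> Nora: max(7, 3, 6, 6, 3) = 7
Grace -> Judy -> Frank -> Alice -> Mona -> Nora: max(7, 6, 6, 3, 7) = 7
Grace -> Judy -> Frank -> Eve -> Mona -> Nora: max(7, 6, 6, 1, 7) = 7
Grace -> Judy -> Frank -> Eve -> Alice -> Mona -> Nora: max(7, 6, 6, 6, 3, 7) = 7
Grace -> Judy -> Frank -> Nora: max(7, 6, 3) = 7
Grace -> Judy -> Frank -> Alice -> Eve -> Mona -> Nora: max(7, 6, 6, 6, 1, 7) = 7
Best route has worst link 7.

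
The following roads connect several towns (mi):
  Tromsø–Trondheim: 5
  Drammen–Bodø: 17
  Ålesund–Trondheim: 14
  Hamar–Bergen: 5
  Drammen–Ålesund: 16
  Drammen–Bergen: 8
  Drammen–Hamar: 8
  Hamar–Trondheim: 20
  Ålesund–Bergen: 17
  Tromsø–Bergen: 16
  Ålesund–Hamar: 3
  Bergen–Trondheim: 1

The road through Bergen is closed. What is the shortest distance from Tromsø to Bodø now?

Routes from Tromsø to Bodø avoiding Bergen:
Tromsø→Trondheim→Hamar→Drammen→Bodø: 5 + 20 + 8 + 17 = 50
Tromsø→Trondheim→Ålesund→Hamar→Drammen→Bodø: 5 + 14 + 3 + 8 + 17 = 47
Tromsø→Trondheim→Ålesund→Drammen→Bodø: 5 + 14 + 16 + 17 = 52
Tromsø→Trondheim→Hamar→Ålesund→Drammen→Bodø: 5 + 20 + 3 + 16 + 17 = 61
Best route has total 47 mi.

47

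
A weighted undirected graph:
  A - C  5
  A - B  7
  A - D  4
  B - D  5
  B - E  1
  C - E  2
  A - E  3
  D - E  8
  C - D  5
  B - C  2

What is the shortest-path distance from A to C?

Checking several routes:
A → E → C: 3 + 2 = 5
A → B → C: 7 + 2 = 9
A → D → C: 4 + 5 = 9
A → C: 5
A → E → B → C: 3 + 1 + 2 = 6
Shortest: 5.

5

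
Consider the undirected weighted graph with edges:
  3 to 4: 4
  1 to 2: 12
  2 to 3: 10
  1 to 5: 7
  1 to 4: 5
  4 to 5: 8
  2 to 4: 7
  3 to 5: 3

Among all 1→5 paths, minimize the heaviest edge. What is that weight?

A few of the 1→5 routes:
1 - 4 - 5: max(5, 8) = 8
1 - 5: max(7) = 7
1 - 4 - 2 - 3 - 5: max(5, 7, 10, 3) = 10
1 - 4 - 3 - 5: max(5, 4, 3) = 5
The minimum achievable maximum is 5.

5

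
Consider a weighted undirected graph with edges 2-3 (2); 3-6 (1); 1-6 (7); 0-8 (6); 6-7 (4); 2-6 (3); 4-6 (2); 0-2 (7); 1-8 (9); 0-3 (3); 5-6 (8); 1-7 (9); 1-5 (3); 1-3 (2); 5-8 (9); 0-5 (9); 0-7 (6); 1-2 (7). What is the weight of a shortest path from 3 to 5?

Comparing a few candidate routes:
3 -> 0 -> 5: 3 + 9 = 12
3 -> 6 -> 5: 1 + 8 = 9
3 -> 1 -> 5: 2 + 3 = 5
3 -> 2 -> 1 -> 5: 2 + 7 + 3 = 12
3 -> 6 -> 1 -> 5: 1 + 7 + 3 = 11
Best route has total 5.

5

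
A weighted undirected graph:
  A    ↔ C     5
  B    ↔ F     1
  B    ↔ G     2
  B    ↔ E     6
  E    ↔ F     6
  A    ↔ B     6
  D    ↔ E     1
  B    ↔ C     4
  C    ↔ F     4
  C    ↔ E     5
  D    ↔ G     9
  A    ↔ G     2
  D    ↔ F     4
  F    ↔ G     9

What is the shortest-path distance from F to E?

Comparing a few candidate routes:
F - E: 6
F - B - E: 1 + 6 = 7
F - D - E: 4 + 1 = 5
Shortest: 5.

5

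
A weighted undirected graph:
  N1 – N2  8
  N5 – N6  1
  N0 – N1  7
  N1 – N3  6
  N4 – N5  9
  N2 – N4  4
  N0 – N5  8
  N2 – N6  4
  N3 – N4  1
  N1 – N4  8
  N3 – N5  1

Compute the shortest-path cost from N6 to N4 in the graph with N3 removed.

A few of the N6→N4 routes:
N6 -> N5 -> N4: 1 + 9 = 10
N6 -> N2 -> N1 -> N4: 4 + 8 + 8 = 20
N6 -> N2 -> N4: 4 + 4 = 8
N6 -> N5 -> N0 -> N1 -> N4: 1 + 8 + 7 + 8 = 24
Shortest: 8.

8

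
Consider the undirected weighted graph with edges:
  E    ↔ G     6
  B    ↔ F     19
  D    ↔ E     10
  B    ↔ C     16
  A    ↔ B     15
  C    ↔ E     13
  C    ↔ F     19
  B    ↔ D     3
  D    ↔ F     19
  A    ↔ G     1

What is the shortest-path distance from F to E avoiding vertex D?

Checking several routes:
F → C → E: 19 + 13 = 32
F → B → C → E: 19 + 16 + 13 = 48
F → B → A → G → E: 19 + 15 + 1 + 6 = 41
The minimum is 32.

32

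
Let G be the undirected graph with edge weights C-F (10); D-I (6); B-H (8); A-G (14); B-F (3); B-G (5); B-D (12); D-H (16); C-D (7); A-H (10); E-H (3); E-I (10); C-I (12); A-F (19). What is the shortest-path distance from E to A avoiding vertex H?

47

Checking several routes:
E → I → C → F → A: 10 + 12 + 10 + 19 = 51
E → I → D → B → G → A: 10 + 6 + 12 + 5 + 14 = 47
E → I → D → B → F → A: 10 + 6 + 12 + 3 + 19 = 50
E → I → C → F → B → G → A: 10 + 12 + 10 + 3 + 5 + 14 = 54
E → I → D → C → F → A: 10 + 6 + 7 + 10 + 19 = 52
E → I → D → C → F → B → G → A: 10 + 6 + 7 + 10 + 3 + 5 + 14 = 55
The minimum is 47.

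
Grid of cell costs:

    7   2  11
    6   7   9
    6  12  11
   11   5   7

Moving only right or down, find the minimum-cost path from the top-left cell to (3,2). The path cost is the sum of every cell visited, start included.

Take (0,0)→(0,1)→(1,1)→(2,1)→(3,1)→(3,2) for a total of 7 + 2 + 7 + 12 + 5 + 7 = 40.

40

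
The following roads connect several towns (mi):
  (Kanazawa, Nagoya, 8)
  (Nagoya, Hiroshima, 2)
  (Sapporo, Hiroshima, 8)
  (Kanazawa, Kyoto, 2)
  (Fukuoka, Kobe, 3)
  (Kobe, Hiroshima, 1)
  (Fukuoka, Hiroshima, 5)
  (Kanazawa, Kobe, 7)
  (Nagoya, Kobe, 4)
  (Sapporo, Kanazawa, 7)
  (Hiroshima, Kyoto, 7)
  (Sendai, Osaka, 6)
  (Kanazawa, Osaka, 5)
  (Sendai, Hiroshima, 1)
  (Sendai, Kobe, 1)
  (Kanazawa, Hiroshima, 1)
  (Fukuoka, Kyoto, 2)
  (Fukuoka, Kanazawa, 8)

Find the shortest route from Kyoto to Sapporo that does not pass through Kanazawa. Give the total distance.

14

Comparing a few candidate routes:
Kyoto -> Hiroshima -> Sapporo: 7 + 8 = 15
Kyoto -> Fukuoka -> Kobe -> Hiroshima -> Sapporo: 2 + 3 + 1 + 8 = 14
Kyoto -> Fukuoka -> Hiroshima -> Sapporo: 2 + 5 + 8 = 15
Best route has total 14 mi.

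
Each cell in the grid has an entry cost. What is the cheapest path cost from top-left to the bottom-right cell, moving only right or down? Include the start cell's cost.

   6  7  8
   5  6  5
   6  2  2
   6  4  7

One optimal route is (0,0)→(1,0)→(1,1)→(2,1)→(2,2)→(3,2).
Its cost is 6 + 5 + 6 + 2 + 2 + 7 = 28.
(Top row then right column would cost 35.)

28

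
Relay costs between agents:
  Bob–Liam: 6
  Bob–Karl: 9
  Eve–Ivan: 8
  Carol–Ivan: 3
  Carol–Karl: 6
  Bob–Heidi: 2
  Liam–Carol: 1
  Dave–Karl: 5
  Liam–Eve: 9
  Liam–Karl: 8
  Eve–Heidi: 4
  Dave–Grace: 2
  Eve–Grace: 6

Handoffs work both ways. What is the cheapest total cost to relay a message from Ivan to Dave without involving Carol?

Some routes from Ivan to Dave avoiding Carol:
Ivan - Eve - Liam - Karl - Dave: 8 + 9 + 8 + 5 = 30
Ivan - Eve - Grace - Dave: 8 + 6 + 2 = 16
Ivan - Eve - Heidi - Bob - Karl - Dave: 8 + 4 + 2 + 9 + 5 = 28
The minimum is 16.

16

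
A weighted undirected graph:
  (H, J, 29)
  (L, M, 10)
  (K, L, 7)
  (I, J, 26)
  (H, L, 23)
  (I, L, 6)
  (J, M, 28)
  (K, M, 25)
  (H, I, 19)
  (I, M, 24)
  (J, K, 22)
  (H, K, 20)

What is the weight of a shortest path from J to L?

29

Some routes from J to L:
J-I-L: 26 + 6 = 32
J-H-I-L: 29 + 19 + 6 = 54
J-H-L: 29 + 23 = 52
J-K-L: 22 + 7 = 29
J-M-L: 28 + 10 = 38
Best route has total 29.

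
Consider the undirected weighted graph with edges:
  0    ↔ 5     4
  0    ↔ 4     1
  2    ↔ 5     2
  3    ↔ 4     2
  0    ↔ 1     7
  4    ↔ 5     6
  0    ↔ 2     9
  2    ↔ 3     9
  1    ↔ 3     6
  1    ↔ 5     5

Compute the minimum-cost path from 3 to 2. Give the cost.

A few of the 3→2 routes:
3 -> 4 -> 0 -> 5 -> 2: 2 + 1 + 4 + 2 = 9
3 -> 4 -> 0 -> 2: 2 + 1 + 9 = 12
3 -> 4 -> 5 -> 2: 2 + 6 + 2 = 10
3 -> 1 -> 5 -> 2: 6 + 5 + 2 = 13
3 -> 4 -> 0 -> 1 -> 5 -> 2: 2 + 1 + 7 + 5 + 2 = 17
3 -> 2: 9
Best route has total 9.

9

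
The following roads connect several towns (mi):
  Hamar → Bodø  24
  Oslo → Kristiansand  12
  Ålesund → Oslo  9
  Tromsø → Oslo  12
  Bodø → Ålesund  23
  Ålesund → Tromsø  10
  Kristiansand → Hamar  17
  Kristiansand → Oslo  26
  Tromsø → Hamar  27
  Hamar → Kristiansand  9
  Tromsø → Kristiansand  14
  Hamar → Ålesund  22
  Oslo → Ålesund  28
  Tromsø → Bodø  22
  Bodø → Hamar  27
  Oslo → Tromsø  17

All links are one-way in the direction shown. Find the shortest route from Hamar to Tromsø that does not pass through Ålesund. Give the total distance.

52

Routes from Hamar to Tromsø avoiding Ålesund:
Hamar-Kristiansand-Oslo-Tromsø: 9 + 26 + 17 = 52
Shortest: 52 mi.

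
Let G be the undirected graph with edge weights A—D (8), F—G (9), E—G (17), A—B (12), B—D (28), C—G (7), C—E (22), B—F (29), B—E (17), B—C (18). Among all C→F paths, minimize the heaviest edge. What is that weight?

Checking several routes:
C - G - F: max(7, 9) = 9
C - E - G - F: max(22, 17, 9) = 22
C - B - F: max(18, 29) = 29
C - B - E - G - F: max(18, 17, 17, 9) = 18
The minimum achievable maximum is 9.

9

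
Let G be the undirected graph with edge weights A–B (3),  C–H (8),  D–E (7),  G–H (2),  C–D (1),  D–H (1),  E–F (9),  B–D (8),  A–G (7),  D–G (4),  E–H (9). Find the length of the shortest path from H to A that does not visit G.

12

Routes from H to A avoiding G:
H - D - B - A: 1 + 8 + 3 = 12
H - C - D - B - A: 8 + 1 + 8 + 3 = 20
H - E - D - B - A: 9 + 7 + 8 + 3 = 27
Best route has total 12.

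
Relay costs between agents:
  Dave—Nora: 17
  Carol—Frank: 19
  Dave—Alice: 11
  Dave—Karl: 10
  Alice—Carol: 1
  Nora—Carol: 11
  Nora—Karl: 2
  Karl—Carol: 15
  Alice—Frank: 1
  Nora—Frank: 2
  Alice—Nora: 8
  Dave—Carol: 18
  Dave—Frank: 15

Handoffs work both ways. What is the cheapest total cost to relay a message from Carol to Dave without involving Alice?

Some routes from Carol to Dave avoiding Alice:
Carol→Dave: 18
Carol→Frank→Nora→Karl→Dave: 19 + 2 + 2 + 10 = 33
Carol→Karl→Dave: 15 + 10 = 25
Carol→Nora→Dave: 11 + 17 = 28
Carol→Nora→Karl→Dave: 11 + 2 + 10 = 23
Carol→Nora→Frank→Dave: 11 + 2 + 15 = 28
Best route has total 18.

18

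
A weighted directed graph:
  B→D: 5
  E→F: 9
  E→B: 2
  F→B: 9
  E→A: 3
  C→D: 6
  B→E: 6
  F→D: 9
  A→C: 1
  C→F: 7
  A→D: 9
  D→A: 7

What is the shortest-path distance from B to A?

Paths from B to A:
B-E-A: 6 + 3 = 9
B-E-F-D-A: 6 + 9 + 9 + 7 = 31
B-D-A: 5 + 7 = 12
The minimum is 9.

9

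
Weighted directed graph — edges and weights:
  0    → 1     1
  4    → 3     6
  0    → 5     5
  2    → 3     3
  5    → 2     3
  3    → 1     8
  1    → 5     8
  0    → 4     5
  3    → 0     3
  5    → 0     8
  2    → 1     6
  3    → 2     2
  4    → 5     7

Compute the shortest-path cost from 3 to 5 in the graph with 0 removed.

16

Routes from 3 to 5 avoiding 0:
3-2-1-5: 2 + 6 + 8 = 16
3-1-5: 8 + 8 = 16
Shortest: 16.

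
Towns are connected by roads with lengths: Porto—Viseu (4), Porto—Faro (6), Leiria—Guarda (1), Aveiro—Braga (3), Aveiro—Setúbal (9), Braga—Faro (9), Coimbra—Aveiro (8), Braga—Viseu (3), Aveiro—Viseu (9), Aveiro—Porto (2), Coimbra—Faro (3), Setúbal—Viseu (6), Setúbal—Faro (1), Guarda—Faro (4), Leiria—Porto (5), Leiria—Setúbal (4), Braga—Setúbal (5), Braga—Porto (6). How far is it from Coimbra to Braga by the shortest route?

A few of the Coimbra→Braga routes:
Coimbra -> Faro -> Setúbal -> Braga: 3 + 1 + 5 = 9
Coimbra -> Faro -> Setúbal -> Viseu -> Braga: 3 + 1 + 6 + 3 = 13
Coimbra -> Faro -> Porto -> Aveiro -> Braga: 3 + 6 + 2 + 3 = 14
Coimbra -> Faro -> Braga: 3 + 9 = 12
Coimbra -> Aveiro -> Braga: 8 + 3 = 11
Shortest: 9.

9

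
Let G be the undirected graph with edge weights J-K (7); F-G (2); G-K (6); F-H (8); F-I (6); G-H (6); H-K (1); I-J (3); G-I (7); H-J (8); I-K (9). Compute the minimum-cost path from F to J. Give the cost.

9

Checking several routes:
F → G → I → J: 2 + 7 + 3 = 12
F → G → K → J: 2 + 6 + 7 = 15
F → I → J: 6 + 3 = 9
The minimum is 9.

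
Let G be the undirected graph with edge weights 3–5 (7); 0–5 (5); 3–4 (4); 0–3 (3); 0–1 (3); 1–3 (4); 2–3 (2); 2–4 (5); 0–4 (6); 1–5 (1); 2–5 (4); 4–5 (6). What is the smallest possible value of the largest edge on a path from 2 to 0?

3

Comparing a few candidate routes:
2→5→1→3→0: max(4, 1, 4, 3) = 4
2→5→1→0: max(4, 1, 3) = 4
2→3→1→0: max(2, 4, 3) = 4
2→3→0: max(2, 3) = 3
2→5→0: max(4, 5) = 5
Smallest bottleneck: 3.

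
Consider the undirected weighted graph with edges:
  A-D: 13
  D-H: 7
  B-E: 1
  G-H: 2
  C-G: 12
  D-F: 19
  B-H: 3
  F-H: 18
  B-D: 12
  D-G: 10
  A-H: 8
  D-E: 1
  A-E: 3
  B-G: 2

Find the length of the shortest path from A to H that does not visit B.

Some routes from A to H avoiding B:
A -> E -> D -> H: 3 + 1 + 7 = 11
A -> H: 8
A -> E -> D -> G -> H: 3 + 1 + 10 + 2 = 16
The minimum is 8.

8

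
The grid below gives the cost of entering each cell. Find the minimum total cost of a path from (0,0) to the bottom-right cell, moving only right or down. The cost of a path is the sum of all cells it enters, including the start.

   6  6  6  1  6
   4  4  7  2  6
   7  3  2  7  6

One optimal route is r0c0 -> r1c0 -> r1c1 -> r2c1 -> r2c2 -> r2c3 -> r2c4.
Its cost is 6 + 4 + 4 + 3 + 2 + 7 + 6 = 32.
For comparison, the top-then-right route costs 37.

32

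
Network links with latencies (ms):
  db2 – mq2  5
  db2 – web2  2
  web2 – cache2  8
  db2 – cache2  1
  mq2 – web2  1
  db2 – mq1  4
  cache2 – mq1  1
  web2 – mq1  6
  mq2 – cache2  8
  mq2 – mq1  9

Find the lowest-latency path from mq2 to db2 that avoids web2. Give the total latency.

Routes from mq2 to db2 avoiding web2:
mq2 -> mq1 -> cache2 -> db2: 9 + 1 + 1 = 11
mq2 -> mq1 -> db2: 9 + 4 = 13
mq2 -> cache2 -> mq1 -> db2: 8 + 1 + 4 = 13
mq2 -> db2: 5
mq2 -> cache2 -> db2: 8 + 1 = 9
Shortest: 5 ms.

5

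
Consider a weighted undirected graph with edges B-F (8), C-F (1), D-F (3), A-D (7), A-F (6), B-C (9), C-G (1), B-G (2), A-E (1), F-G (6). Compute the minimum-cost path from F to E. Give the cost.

Candidate routes:
F-D-A-E: 3 + 7 + 1 = 11
F-A-E: 6 + 1 = 7
Best route has total 7.

7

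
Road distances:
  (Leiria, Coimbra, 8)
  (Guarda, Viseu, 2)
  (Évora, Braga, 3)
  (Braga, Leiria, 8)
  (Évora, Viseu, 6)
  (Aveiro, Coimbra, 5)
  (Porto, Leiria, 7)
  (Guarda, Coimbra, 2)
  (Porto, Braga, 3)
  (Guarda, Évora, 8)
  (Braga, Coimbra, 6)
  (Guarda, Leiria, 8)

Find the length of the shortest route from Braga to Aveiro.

A few of the Braga→Aveiro routes:
Braga - Leiria - Coimbra - Aveiro: 8 + 8 + 5 = 21
Braga - Coimbra - Aveiro: 6 + 5 = 11
Braga - Évora - Guarda - Coimbra - Aveiro: 3 + 8 + 2 + 5 = 18
Braga - Leiria - Guarda - Coimbra - Aveiro: 8 + 8 + 2 + 5 = 23
Braga - Évora - Viseu - Guarda - Coimbra - Aveiro: 3 + 6 + 2 + 2 + 5 = 18
The minimum is 11.

11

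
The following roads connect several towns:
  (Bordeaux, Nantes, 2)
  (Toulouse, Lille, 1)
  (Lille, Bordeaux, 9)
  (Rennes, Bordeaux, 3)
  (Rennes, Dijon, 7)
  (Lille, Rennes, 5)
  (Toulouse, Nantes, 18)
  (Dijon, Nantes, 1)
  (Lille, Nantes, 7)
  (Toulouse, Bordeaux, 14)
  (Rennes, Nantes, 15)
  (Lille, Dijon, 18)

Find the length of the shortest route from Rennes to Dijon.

6

A few of the Rennes→Dijon routes:
Rennes - Dijon: 7
Rennes - Lille - Nantes - Dijon: 5 + 7 + 1 = 13
Rennes - Bordeaux - Nantes - Dijon: 3 + 2 + 1 = 6
Rennes - Nantes - Dijon: 15 + 1 = 16
Rennes - Lille - Bordeaux - Nantes - Dijon: 5 + 9 + 2 + 1 = 17
Shortest: 6.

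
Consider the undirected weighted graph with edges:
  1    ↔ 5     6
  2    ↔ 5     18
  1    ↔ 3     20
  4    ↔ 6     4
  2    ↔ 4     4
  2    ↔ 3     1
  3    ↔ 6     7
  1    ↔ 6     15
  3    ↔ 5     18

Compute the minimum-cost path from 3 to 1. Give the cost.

Some routes from 3 to 1:
3-6-1: 7 + 15 = 22
3-2-4-6-1: 1 + 4 + 4 + 15 = 24
3-1: 20
3-5-1: 18 + 6 = 24
Best route has total 20.

20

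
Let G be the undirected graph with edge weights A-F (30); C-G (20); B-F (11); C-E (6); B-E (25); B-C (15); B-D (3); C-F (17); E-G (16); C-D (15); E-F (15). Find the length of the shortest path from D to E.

21

Checking several routes:
D-B-C-E: 3 + 15 + 6 = 24
D-C-E: 15 + 6 = 21
D-B-F-E: 3 + 11 + 15 = 29
D-B-F-C-E: 3 + 11 + 17 + 6 = 37
D-B-E: 3 + 25 = 28
The minimum is 21.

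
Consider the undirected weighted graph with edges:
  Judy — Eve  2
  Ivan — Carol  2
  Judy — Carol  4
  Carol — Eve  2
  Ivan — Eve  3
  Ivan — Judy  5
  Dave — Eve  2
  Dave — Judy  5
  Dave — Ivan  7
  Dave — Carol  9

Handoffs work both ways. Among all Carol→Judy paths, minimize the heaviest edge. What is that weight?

2

Some routes from Carol to Judy:
Carol→Judy: max(4) = 4
Carol→Ivan→Eve→Dave→Judy: max(2, 3, 2, 5) = 5
Carol→Ivan→Judy: max(2, 5) = 5
Carol→Ivan→Eve→Judy: max(2, 3, 2) = 3
Carol→Eve→Judy: max(2, 2) = 2
Best route has worst link 2.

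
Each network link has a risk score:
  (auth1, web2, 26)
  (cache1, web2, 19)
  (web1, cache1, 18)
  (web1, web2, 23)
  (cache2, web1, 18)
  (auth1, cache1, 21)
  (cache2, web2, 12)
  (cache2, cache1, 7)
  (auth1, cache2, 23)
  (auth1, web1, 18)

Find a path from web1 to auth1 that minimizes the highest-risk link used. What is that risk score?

18

Some routes from web1 to auth1:
web1-auth1: max(18) = 18
web1-cache2-cache1-auth1: max(18, 7, 21) = 21
web1-cache2-web2-cache1-auth1: max(18, 12, 19, 21) = 21
web1-cache1-auth1: max(18, 21) = 21
The minimum achievable maximum is 18.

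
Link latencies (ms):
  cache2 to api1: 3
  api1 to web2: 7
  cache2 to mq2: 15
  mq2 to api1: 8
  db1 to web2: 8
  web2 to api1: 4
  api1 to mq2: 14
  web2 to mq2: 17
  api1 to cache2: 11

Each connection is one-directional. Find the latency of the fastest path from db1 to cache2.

Routes from db1 to cache2:
db1→web2→api1→cache2: 8 + 4 + 11 = 23
db1→web2→mq2→api1→cache2: 8 + 17 + 8 + 11 = 44
Best route has total 23 ms.

23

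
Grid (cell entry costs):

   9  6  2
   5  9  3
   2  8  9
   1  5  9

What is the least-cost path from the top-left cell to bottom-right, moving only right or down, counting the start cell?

31

Take (0,0) → (1,0) → (2,0) → (3,0) → (3,1) → (3,2) for a total of 9 + 5 + 2 + 1 + 5 + 9 = 31.
For comparison, the top-then-right route costs 38.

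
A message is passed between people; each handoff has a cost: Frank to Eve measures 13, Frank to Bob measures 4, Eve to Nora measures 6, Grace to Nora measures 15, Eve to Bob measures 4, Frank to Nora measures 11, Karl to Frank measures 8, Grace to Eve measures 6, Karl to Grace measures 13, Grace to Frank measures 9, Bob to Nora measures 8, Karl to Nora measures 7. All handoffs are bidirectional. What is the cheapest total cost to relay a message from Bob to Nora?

8

A few of the Bob→Nora routes:
Bob → Eve → Nora: 4 + 6 = 10
Bob → Nora: 8
Bob → Frank → Karl → Nora: 4 + 8 + 7 = 19
Bob → Frank → Eve → Nora: 4 + 13 + 6 = 23
Bob → Frank → Nora: 4 + 11 = 15
Best route has total 8.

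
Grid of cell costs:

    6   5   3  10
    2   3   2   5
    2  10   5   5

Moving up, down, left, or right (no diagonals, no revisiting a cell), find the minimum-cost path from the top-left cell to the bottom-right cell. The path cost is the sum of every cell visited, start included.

Best path: [0,0]→[1,0]→[1,1]→[1,2]→[1,3]→[2,3]
Cost: 6 + 2 + 3 + 2 + 5 + 5 = 23

23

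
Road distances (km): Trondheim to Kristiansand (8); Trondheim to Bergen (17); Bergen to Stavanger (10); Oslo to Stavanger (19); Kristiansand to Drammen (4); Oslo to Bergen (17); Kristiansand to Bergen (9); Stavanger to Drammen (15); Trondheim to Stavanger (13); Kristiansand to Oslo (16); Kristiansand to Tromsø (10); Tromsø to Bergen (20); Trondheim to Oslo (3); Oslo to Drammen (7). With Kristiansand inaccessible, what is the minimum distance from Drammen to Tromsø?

Some routes from Drammen to Tromsø avoiding Kristiansand:
Drammen - Oslo - Bergen - Tromsø: 7 + 17 + 20 = 44
Drammen - Oslo - Trondheim - Bergen - Tromsø: 7 + 3 + 17 + 20 = 47
Drammen - Stavanger - Bergen - Tromsø: 15 + 10 + 20 = 45
The minimum is 44 km.

44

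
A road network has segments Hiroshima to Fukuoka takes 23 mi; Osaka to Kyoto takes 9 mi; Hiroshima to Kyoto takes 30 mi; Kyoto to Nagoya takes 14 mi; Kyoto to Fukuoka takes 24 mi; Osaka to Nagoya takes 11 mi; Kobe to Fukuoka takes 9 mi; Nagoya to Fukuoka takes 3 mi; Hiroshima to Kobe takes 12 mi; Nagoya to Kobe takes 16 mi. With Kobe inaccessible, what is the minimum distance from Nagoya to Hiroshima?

26

Checking several routes:
Nagoya-Kyoto-Fukuoka-Hiroshima: 14 + 24 + 23 = 61
Nagoya-Fukuoka-Kyoto-Hiroshima: 3 + 24 + 30 = 57
Nagoya-Fukuoka-Hiroshima: 3 + 23 = 26
Nagoya-Osaka-Kyoto-Hiroshima: 11 + 9 + 30 = 50
Nagoya-Kyoto-Hiroshima: 14 + 30 = 44
The minimum is 26 mi.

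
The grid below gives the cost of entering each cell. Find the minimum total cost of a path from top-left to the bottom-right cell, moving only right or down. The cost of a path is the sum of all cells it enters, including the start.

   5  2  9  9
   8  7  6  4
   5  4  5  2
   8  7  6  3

Best path: [0,0] → [0,1] → [1,1] → [2,1] → [2,2] → [2,3] → [3,3]
Cost: 5 + 2 + 7 + 4 + 5 + 2 + 3 = 28
(Top row then right column would cost 34.)

28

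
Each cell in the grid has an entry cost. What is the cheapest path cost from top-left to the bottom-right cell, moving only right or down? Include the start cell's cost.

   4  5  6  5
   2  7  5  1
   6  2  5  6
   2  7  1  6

26

Best path: (0,0) (1,0) (2,0) (2,1) (2,2) (3,2) (3,3)
Cost: 4 + 2 + 6 + 2 + 5 + 1 + 6 = 26
For comparison, the top-then-right route costs 33.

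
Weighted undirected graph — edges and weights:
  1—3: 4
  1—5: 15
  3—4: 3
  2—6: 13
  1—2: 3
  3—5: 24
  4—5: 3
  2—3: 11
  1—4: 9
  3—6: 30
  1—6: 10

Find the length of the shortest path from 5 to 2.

13

Checking several routes:
5→4→1→3→2: 3 + 9 + 4 + 11 = 27
5→4→3→1→2: 3 + 3 + 4 + 3 = 13
5→1→2: 15 + 3 = 18
5→4→3→2: 3 + 3 + 11 = 17
5→4→1→2: 3 + 9 + 3 = 15
The minimum is 13.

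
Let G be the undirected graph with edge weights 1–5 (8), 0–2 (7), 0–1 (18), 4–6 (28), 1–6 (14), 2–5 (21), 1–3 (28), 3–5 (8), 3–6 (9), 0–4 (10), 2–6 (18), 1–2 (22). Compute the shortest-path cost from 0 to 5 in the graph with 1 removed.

28

Some routes from 0 to 5 avoiding 1:
0 -> 2 -> 6 -> 3 -> 5: 7 + 18 + 9 + 8 = 42
0 -> 2 -> 5: 7 + 21 = 28
0 -> 4 -> 6 -> 3 -> 5: 10 + 28 + 9 + 8 = 55
Shortest: 28.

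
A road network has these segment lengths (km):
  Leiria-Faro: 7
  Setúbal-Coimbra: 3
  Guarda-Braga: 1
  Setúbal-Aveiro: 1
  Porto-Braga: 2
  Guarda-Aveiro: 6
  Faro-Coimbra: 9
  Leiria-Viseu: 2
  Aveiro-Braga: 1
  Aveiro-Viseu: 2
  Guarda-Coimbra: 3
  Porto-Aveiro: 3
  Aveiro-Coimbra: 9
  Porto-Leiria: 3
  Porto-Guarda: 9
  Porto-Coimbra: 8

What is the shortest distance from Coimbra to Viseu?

6

Checking several routes:
Coimbra - Setúbal - Aveiro - Viseu: 3 + 1 + 2 = 6
Coimbra - Aveiro - Viseu: 9 + 2 = 11
Coimbra - Guarda - Braga - Aveiro - Viseu: 3 + 1 + 1 + 2 = 7
Shortest: 6 km.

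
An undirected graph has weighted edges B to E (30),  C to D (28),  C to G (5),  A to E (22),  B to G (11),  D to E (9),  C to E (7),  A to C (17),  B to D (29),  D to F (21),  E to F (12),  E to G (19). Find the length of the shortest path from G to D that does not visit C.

28

Paths from G to D avoiding C:
G -> E -> B -> D: 19 + 30 + 29 = 78
G -> E -> F -> D: 19 + 12 + 21 = 52
G -> B -> D: 11 + 29 = 40
G -> B -> E -> D: 11 + 30 + 9 = 50
G -> E -> D: 19 + 9 = 28
G -> B -> E -> F -> D: 11 + 30 + 12 + 21 = 74
Best route has total 28.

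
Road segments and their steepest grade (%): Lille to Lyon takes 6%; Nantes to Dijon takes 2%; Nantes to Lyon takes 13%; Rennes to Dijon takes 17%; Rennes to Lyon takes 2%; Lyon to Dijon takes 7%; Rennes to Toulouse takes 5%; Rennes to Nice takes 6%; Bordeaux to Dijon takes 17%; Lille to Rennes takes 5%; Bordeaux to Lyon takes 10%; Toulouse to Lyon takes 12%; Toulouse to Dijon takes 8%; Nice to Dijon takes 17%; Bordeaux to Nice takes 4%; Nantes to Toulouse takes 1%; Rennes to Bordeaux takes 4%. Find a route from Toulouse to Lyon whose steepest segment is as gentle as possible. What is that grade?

5

A few of the Toulouse→Lyon routes:
Toulouse -> Dijon -> Lyon: max(8, 7) = 8
Toulouse -> Rennes -> Lyon: max(5, 2) = 5
Toulouse -> Rennes -> Nice -> Bordeaux -> Lyon: max(5, 6, 4, 10) = 10
Toulouse -> Rennes -> Lille -> Lyon: max(5, 5, 6) = 6
Toulouse -> Nantes -> Dijon -> Lyon: max(1, 2, 7) = 7
Smallest bottleneck: 5%.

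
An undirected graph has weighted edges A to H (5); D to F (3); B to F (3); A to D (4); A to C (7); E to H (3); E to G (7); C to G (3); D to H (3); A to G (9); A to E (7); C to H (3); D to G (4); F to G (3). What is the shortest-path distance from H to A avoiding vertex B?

Some routes from H to A avoiding B:
H - E - A: 3 + 7 = 10
H - C - A: 3 + 7 = 10
H - A: 5
H - D - A: 3 + 4 = 7
The minimum is 5.

5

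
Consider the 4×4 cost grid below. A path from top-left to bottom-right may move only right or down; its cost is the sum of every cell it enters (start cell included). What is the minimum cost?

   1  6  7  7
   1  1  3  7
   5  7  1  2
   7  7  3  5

Path (0,0) (1,0) (1,1) (1,2) (2,2) (2,3) (3,3): 1 + 1 + 1 + 3 + 1 + 2 + 5 = 14.
For comparison, the top-then-right route costs 35.

14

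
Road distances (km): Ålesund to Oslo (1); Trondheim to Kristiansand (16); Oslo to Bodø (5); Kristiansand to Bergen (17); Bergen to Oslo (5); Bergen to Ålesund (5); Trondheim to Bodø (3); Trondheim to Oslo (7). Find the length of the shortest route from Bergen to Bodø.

A few of the Bergen→Bodø routes:
Bergen-Oslo-Trondheim-Bodø: 5 + 7 + 3 = 15
Bergen-Oslo-Bodø: 5 + 5 = 10
Bergen-Ålesund-Oslo-Bodø: 5 + 1 + 5 = 11
Bergen-Ålesund-Oslo-Trondheim-Bodø: 5 + 1 + 7 + 3 = 16
The minimum is 10 km.

10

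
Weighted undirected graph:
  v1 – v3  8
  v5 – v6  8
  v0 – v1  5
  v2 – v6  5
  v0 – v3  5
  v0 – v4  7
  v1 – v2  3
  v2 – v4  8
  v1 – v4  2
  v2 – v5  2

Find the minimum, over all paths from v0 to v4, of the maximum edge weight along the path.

5

A few of the v0→v4 routes:
v0 - v1 - v2 - v4: max(5, 3, 8) = 8
v0 - v4: max(7) = 7
v0 - v1 - v4: max(5, 2) = 5
The minimum achievable maximum is 5.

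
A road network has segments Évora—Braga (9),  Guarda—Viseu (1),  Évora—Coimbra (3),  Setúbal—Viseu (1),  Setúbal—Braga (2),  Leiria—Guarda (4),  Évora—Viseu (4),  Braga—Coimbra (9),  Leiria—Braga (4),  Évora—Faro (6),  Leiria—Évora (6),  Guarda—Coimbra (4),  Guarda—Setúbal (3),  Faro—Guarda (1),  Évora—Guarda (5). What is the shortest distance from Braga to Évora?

7

A few of the Braga→Évora routes:
Braga - Setúbal - Viseu - Guarda - Évora: 2 + 1 + 1 + 5 = 9
Braga - Setúbal - Guarda - Évora: 2 + 3 + 5 = 10
Braga - Leiria - Évora: 4 + 6 = 10
Braga - Setúbal - Viseu - Évora: 2 + 1 + 4 = 7
Braga - Évora: 9
Braga - Setúbal - Guarda - Viseu - Évora: 2 + 3 + 1 + 4 = 10
Shortest: 7 mi.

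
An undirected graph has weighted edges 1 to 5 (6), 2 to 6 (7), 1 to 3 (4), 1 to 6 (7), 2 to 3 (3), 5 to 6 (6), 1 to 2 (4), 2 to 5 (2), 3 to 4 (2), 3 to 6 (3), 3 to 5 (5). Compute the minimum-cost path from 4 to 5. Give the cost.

7

Some routes from 4 to 5:
4-3-5: 2 + 5 = 7
4-3-1-5: 2 + 4 + 6 = 12
4-3-1-2-5: 2 + 4 + 4 + 2 = 12
4-3-2-5: 2 + 3 + 2 = 7
4-3-6-2-5: 2 + 3 + 7 + 2 = 14
4-3-6-5: 2 + 3 + 6 = 11
Shortest: 7.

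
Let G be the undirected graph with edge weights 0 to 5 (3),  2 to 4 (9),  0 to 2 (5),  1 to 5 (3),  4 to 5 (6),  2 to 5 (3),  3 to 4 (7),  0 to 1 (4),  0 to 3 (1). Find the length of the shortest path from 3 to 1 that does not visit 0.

Candidate routes:
3 → 4 → 5 → 1: 7 + 6 + 3 = 16
3 → 4 → 2 → 5 → 1: 7 + 9 + 3 + 3 = 22
Shortest: 16.

16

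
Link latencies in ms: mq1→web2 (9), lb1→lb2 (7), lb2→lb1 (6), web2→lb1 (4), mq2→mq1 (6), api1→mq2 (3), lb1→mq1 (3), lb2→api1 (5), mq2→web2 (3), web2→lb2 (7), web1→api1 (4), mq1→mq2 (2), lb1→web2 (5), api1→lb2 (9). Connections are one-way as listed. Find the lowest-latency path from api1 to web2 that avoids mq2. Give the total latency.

20

Candidate routes:
api1→lb2→lb1→mq1→web2: 9 + 6 + 3 + 9 = 27
api1→lb2→lb1→web2: 9 + 6 + 5 = 20
The minimum is 20 ms.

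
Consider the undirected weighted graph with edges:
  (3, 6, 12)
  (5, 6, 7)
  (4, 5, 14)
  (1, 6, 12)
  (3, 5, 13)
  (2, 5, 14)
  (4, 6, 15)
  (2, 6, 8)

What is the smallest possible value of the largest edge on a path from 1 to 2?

Routes from 1 to 2:
1→6→5→2: max(12, 7, 14) = 14
1→6→2: max(12, 8) = 12
1→6→4→5→2: max(12, 15, 14, 14) = 15
1→6→3→5→2: max(12, 12, 13, 14) = 14
The minimum achievable maximum is 12.

12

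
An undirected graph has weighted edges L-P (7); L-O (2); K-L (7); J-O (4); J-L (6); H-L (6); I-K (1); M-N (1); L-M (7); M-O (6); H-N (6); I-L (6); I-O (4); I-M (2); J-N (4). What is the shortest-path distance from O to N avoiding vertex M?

8

Comparing a few candidate routes:
O → L → J → N: 2 + 6 + 4 = 12
O → J → L → H → N: 4 + 6 + 6 + 6 = 22
O → J → N: 4 + 4 = 8
O → I → L → J → N: 4 + 6 + 6 + 4 = 20
O → L → H → N: 2 + 6 + 6 = 14
O → I → K → L → J → N: 4 + 1 + 7 + 6 + 4 = 22
Best route has total 8.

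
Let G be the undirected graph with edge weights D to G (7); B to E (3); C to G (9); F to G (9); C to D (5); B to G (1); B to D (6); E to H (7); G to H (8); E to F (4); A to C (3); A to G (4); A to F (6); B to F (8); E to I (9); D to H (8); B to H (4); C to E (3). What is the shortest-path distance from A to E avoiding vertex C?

8

Checking several routes:
A→G→B→H→E: 4 + 1 + 4 + 7 = 16
A→F→E: 6 + 4 = 10
A→G→B→E: 4 + 1 + 3 = 8
Shortest: 8.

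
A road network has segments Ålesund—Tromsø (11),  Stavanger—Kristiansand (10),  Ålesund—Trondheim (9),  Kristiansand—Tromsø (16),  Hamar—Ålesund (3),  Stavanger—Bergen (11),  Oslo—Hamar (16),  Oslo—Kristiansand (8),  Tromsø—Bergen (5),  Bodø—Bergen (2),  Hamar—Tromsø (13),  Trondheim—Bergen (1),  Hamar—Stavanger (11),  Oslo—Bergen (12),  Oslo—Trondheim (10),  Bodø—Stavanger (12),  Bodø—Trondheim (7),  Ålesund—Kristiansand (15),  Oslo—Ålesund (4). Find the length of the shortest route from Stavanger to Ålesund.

14

Comparing a few candidate routes:
Stavanger → Bergen → Trondheim → Ålesund: 11 + 1 + 9 = 21
Stavanger → Kristiansand → Oslo → Ålesund: 10 + 8 + 4 = 22
Stavanger → Bodø → Bergen → Trondheim → Ålesund: 12 + 2 + 1 + 9 = 24
Stavanger → Hamar → Ålesund: 11 + 3 = 14
Shortest: 14 km.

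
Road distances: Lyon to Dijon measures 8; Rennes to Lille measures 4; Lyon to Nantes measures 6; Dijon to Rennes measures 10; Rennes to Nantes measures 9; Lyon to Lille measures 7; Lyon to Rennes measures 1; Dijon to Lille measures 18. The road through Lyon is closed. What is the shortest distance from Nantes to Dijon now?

Candidate routes:
Nantes - Rennes - Lille - Dijon: 9 + 4 + 18 = 31
Nantes - Rennes - Dijon: 9 + 10 = 19
Shortest: 19.

19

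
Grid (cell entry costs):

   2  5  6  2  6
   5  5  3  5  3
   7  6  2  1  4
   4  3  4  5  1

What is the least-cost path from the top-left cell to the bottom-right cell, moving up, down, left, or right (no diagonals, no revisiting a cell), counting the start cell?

Take r0c0 -> r0c1 -> r1c1 -> r1c2 -> r2c2 -> r2c3 -> r2c4 -> r3c4 for a total of 2 + 5 + 5 + 3 + 2 + 1 + 4 + 1 = 23.

23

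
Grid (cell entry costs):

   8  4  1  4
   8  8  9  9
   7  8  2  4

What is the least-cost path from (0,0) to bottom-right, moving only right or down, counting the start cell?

Take (0,0) (0,1) (0,2) (1,2) (2,2) (2,3) for a total of 8 + 4 + 1 + 9 + 2 + 4 = 28.
(Top row then right column would cost 30.)

28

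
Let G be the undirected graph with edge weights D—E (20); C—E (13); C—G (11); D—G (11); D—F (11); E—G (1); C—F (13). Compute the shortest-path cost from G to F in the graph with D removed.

Candidate routes:
G - E - C - F: 1 + 13 + 13 = 27
G - C - F: 11 + 13 = 24
The minimum is 24.

24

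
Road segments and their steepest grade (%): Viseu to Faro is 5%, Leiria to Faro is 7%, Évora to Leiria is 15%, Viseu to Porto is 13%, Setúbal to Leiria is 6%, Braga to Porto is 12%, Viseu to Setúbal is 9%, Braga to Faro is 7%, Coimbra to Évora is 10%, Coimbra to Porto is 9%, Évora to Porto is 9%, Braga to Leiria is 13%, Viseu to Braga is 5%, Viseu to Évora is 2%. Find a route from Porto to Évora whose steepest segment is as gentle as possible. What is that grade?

9

Some routes from Porto to Évora:
Porto→Braga→Faro→Leiria→Setúbal→Viseu→Évora: max(12, 7, 7, 6, 9, 2) = 12
Porto→Évora: max(9) = 9
Porto→Braga→Faro→Viseu→Évora: max(12, 7, 5, 2) = 12
Porto→Braga→Viseu→Évora: max(12, 5, 2) = 12
Porto→Coimbra→Évora: max(9, 10) = 10
Best route has worst link 9%.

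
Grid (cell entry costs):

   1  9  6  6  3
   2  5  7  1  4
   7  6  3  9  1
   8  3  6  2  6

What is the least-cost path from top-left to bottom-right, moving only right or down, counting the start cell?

27

Cheapest: r0c0→r1c0→r1c1→r1c2→r1c3→r1c4→r2c4→r3c4
  1 + 2 + 5 + 7 + 1 + 4 + 1 + 6 = 27
(Top row then right column would cost 36.)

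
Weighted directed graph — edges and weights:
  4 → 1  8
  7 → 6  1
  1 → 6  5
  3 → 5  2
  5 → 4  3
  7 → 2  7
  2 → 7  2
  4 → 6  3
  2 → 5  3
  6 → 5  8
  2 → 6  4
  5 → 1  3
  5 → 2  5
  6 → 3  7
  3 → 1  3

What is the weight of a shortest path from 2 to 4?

Candidate routes:
2 - 7 - 6 - 3 - 5 - 4: 2 + 1 + 7 + 2 + 3 = 15
2 - 6 - 3 - 5 - 4: 4 + 7 + 2 + 3 = 16
2 - 5 - 4: 3 + 3 = 6
2 - 6 - 5 - 4: 4 + 8 + 3 = 15
2 - 7 - 6 - 5 - 4: 2 + 1 + 8 + 3 = 14
Best route has total 6.

6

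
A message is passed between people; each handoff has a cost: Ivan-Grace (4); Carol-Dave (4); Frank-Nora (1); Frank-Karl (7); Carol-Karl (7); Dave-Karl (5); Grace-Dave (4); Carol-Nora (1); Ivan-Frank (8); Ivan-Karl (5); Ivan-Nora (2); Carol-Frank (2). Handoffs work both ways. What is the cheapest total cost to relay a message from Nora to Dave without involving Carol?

Comparing a few candidate routes:
Nora→Frank→Karl→Dave: 1 + 7 + 5 = 13
Nora→Ivan→Karl→Dave: 2 + 5 + 5 = 12
Nora→Ivan→Grace→Dave: 2 + 4 + 4 = 10
Best route has total 10.

10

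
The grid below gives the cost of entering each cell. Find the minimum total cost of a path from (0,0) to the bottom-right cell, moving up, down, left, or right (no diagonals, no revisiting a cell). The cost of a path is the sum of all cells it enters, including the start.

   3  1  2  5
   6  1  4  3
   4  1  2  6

Path [0,0] -> [0,1] -> [1,1] -> [2,1] -> [2,2] -> [2,3]: 3 + 1 + 1 + 1 + 2 + 6 = 14.

14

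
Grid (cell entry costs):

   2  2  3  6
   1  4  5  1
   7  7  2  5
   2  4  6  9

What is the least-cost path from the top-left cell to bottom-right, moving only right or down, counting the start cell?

Best path: r0c0 → r0c1 → r0c2 → r1c2 → r1c3 → r2c3 → r3c3
Cost: 2 + 2 + 3 + 5 + 1 + 5 + 9 = 27
(Top row then right column would cost 28.)

27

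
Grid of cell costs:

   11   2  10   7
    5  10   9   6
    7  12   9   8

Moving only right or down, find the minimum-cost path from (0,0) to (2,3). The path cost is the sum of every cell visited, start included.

Path r0c0 r0c1 r0c2 r0c3 r1c3 r2c3: 11 + 2 + 10 + 7 + 6 + 8 = 44.

44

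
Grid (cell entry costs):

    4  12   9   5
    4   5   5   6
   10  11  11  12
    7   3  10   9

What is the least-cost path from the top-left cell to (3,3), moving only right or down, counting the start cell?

Take [0,0] -> [1,0] -> [1,1] -> [1,2] -> [1,3] -> [2,3] -> [3,3] for a total of 4 + 4 + 5 + 5 + 6 + 12 + 9 = 45.
(Top row then right column would cost 57.)

45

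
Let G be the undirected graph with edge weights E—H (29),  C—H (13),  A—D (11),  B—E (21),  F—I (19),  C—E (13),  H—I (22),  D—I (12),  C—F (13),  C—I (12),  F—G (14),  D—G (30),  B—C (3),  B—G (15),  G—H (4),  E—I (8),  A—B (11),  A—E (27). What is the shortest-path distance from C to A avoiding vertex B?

35

Some routes from C to A avoiding B:
C → E → A: 13 + 27 = 40
C → E → I → D → A: 13 + 8 + 12 + 11 = 44
C → I → D → A: 12 + 12 + 11 = 35
Shortest: 35.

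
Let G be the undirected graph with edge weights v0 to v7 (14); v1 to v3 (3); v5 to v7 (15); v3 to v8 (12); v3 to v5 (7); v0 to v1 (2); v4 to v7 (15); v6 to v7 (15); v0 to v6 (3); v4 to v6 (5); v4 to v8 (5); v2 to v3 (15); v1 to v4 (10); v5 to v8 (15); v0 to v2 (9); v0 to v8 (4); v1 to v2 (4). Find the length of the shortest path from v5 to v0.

Checking several routes:
v5 → v3 → v1 → v0: 7 + 3 + 2 = 12
v5 → v3 → v1 → v2 → v0: 7 + 3 + 4 + 9 = 23
v5 → v8 → v0: 15 + 4 = 19
Shortest: 12.

12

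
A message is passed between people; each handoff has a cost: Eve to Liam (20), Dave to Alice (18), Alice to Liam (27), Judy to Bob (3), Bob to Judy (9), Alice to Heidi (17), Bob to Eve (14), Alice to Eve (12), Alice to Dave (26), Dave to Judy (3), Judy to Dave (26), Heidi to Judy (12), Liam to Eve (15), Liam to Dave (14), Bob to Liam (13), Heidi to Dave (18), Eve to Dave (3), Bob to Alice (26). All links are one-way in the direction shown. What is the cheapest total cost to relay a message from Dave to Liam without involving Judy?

45

Routes from Dave to Liam avoiding Judy:
Dave - Alice - Liam: 18 + 27 = 45
Dave - Alice - Eve - Liam: 18 + 12 + 20 = 50
Shortest: 45.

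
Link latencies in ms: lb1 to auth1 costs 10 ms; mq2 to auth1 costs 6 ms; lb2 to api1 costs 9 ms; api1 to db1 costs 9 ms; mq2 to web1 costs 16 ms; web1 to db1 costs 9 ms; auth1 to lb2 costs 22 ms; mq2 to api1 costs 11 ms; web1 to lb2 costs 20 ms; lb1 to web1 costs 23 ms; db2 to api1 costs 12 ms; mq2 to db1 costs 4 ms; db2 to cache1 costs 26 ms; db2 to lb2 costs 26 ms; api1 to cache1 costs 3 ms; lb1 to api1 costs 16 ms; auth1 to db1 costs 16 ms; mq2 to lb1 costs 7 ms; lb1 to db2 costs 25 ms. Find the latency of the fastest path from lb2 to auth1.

22

Some routes from lb2 to auth1:
lb2-api1-db1-mq2-auth1: 9 + 9 + 4 + 6 = 28
lb2-api1-db1-auth1: 9 + 9 + 16 = 34
lb2-auth1: 22
lb2-api1-mq2-auth1: 9 + 11 + 6 = 26
The minimum is 22 ms.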